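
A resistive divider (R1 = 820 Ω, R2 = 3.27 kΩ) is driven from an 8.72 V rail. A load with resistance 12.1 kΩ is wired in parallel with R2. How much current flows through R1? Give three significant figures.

R2‖R_L = 2574 Ω, so the source sees R1 + R2‖R_L = 3394 Ω.
I = 8.72 V / 3394 Ω = 2.57 mA.

I ≈ 2.57 mA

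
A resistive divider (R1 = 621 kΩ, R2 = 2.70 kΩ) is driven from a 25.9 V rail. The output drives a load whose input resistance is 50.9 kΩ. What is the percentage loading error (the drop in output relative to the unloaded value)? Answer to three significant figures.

5.02 %

The divider's output (Thévenin) resistance is R1‖R2 = 2.688 kΩ.
Fractional drop under load = R_th/(R_th + R_L) = 2.688 / (2.688 + 50.9) = 0.05017.
So the output falls by 5.02 %.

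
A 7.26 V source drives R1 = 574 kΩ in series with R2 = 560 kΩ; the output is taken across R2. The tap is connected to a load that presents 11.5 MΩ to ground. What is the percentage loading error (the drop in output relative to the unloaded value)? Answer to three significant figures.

2.41 %

The divider's output (Thévenin) resistance is R1‖R2 = 283.5 kΩ.
Fractional drop under load = R_th/(R_th + R_L) = 283.5 / (283.5 + 11500) = 0.02406.
So the output falls by 2.41 %.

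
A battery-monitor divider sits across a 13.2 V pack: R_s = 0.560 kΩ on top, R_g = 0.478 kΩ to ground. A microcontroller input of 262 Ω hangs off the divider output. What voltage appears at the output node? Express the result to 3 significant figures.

The load sits in parallel with R_g: R_g‖R_L = (478 × 262) / (478 + 262) = 169.2 Ω.
V_out = 13.2 × 169.2 / (560 + 169.2) = 13.2 × 169.2/729.2 = 3.06 V.

V_out ≈ 3.06 V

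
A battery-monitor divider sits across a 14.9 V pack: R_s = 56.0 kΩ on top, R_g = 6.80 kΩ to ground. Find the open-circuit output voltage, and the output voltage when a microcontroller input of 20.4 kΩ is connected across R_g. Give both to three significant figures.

Unloaded: 1.61 V; loaded: 1.24 V

Open-circuit: V = 14.9 × 6.80/(56.0 + 6.80) = 1.61 V.
With the load, R_g becomes R_g‖R_L = 5.100 kΩ, so V = 14.9 × 5.100/61.10 = 1.24 V.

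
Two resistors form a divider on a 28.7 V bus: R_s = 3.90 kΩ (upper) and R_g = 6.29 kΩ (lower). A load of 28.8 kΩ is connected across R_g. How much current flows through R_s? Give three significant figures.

R_g‖R_L = 5.162 kΩ, so the source sees R_s + R_g‖R_L = 9.062 kΩ.
I = 28.7 V / 9.062 kΩ = 3.17 mA.

I ≈ 3.17 mA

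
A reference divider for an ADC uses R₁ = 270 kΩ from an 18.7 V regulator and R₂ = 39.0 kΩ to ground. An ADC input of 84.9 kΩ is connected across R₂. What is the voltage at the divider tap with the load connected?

V_out ≈ 1.68 V

The load sits in parallel with R₂: R₂‖R_L = (39.0 × 84.9) / (39.0 + 84.9) = 26.72 kΩ.
V_out = 18.7 × 26.72 / (270 + 26.72) = 18.7 × 26.72/296.7 = 1.68 V.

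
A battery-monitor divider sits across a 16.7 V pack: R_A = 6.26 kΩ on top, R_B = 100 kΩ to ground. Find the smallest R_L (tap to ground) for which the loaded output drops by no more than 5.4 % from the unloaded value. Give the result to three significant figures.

R_L(min) ≈ 103 kΩ

Output resistance R_th = R_A‖R_B = (6.26 × 100)/106.3 = 5.891 kΩ.
The fractional drop is R_th/(R_th + R_L); requiring this ≤ 0.0540 gives R_L ≥ R_th(1/0.0540 − 1) = 5.891 × 17.52 = 103 kΩ.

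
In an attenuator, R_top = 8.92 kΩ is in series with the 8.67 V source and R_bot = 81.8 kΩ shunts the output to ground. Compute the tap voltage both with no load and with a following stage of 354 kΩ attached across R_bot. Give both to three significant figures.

Unloaded: 7.82 V; loaded: 7.64 V

Open-circuit: V = 8.67 × 81.8/(8.92 + 81.8) = 7.82 V.
With the load, R_bot becomes R_bot‖R_L = 66.45 kΩ, so V = 8.67 × 66.45/75.37 = 7.64 V.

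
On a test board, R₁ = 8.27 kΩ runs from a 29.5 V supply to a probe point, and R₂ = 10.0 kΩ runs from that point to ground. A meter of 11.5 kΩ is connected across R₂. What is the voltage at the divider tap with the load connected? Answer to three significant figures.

The load sits in parallel with R₂: R₂‖R_L = (10.0 × 11.5) / (10.0 + 11.5) = 5.349 kΩ.
V_out = 29.5 × 5.349 / (8.27 + 5.349) = 29.5 × 5.349/13.62 = 11.6 V.

V_out ≈ 11.6 V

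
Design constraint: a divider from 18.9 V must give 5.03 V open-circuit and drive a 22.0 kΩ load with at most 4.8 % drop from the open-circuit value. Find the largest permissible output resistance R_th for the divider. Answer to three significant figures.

R_th ≤ 1.11 kΩ

Loading drop = R_th/(R_th + R_L) ≤ 0.0480, so R_th ≤ R_L · ε/(1−ε) = 22.0 kΩ × 0.0480/0.9520 = 1.11 kΩ.
(Any R1, R2 with R2/(R1+R2) = 0.266 and R1‖R2 ≤ 1.11 kΩ will meet the spec.)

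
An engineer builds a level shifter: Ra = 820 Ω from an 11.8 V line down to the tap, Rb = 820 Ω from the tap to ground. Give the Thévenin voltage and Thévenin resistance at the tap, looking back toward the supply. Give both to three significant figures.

V_th = 5.90 V, R_th = 410 Ω

V_th is the open-circuit tap voltage: 11.8 × 820/(820 + 820) = 5.90 V.
With the supply zeroed, Ra and Rb appear in parallel from the tap: R_th = Ra‖Rb = (820 × 820)/1640 = 410 Ω.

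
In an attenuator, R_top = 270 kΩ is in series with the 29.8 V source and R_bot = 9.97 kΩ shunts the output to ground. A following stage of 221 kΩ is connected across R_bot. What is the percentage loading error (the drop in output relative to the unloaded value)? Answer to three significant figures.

4.17 %

The divider's output (Thévenin) resistance is R_top‖R_bot = 9.615 kΩ.
Fractional drop under load = R_th/(R_th + R_L) = 9.615 / (9.615 + 221) = 0.04169.
So the output falls by 4.17 %.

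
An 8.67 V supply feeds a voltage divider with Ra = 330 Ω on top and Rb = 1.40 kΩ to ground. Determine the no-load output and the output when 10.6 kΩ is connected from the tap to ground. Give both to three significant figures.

Open-circuit: V = 8.67 × 1400/(330 + 1400) = 7.02 V.
With the load, Rb becomes Rb‖R_L = 1237 Ω, so V = 8.67 × 1237/1567 = 6.84 V.

Unloaded: 7.02 V; loaded: 6.84 V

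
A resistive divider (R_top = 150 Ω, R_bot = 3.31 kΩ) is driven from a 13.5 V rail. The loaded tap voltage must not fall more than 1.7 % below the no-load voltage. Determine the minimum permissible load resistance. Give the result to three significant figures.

R_L(min) ≈ 8.30 kΩ

Output resistance R_th = R_top‖R_bot = (150 × 3310)/3460 = 143.5 Ω.
The fractional drop is R_th/(R_th + R_L); requiring this ≤ 0.0170 gives R_L ≥ R_th(1/0.0170 − 1) = 143.5 × 57.82 = 8.30 kΩ.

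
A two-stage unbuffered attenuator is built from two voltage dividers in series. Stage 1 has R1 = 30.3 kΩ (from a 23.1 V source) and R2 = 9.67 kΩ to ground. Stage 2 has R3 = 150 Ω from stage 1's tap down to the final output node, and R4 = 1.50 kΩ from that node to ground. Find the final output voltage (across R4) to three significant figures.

Stage 2 presents R3+R4 = 1650 Ω as a load on stage 1's tap.
Stage 1's lower leg becomes R2‖(R3+R4) = 1409 Ω, so V_mid = 23.1 × 1409/31710 = 1.027 V.
Stage 2 is itself unloaded: V_out = V_mid × R4/(R3+R4) = 1.027 × 1500/1650 = 0.933 V.

V_out ≈ 0.933 V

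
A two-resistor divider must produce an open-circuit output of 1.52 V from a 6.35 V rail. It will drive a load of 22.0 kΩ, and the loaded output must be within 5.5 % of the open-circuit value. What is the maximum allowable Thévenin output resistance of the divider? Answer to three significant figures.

R_th ≤ 1.28 kΩ

Loading drop = R_th/(R_th + R_L) ≤ 0.0550, so R_th ≤ R_L · ε/(1−ε) = 22.0 kΩ × 0.0550/0.9450 = 1.28 kΩ.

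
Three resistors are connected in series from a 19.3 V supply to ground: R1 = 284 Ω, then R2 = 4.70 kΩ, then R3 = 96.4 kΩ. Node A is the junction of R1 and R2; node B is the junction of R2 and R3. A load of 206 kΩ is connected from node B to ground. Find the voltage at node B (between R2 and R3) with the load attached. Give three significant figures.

V ≈ 17.9 V

At node B, R3 is in parallel with the load: R3‖R_L = 65670 Ω.
Below node A the resistance is R2 + (R3‖R_L) = 70370 Ω, so V_A = 19.3 × 70370/70650 = 19.22 V.
Then V_B = V_A × (R3‖R_L)/(R2 + R3‖R_L) = 19.22 × 65670/70370 = 17.9 V.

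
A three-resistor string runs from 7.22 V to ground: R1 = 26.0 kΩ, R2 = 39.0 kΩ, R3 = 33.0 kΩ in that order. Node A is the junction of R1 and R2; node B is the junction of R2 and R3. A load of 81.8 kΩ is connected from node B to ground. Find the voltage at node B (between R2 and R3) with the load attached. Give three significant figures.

V ≈ 1.92 V

At node B, R3 is in parallel with the load: R3‖R_L = 23.51 kΩ.
Below node A the resistance is R2 + (R3‖R_L) = 62.51 kΩ, so V_A = 7.22 × 62.51/88.51 = 5.099 V.
Then V_B = V_A × (R3‖R_L)/(R2 + R3‖R_L) = 5.099 × 23.51/62.51 = 1.92 V.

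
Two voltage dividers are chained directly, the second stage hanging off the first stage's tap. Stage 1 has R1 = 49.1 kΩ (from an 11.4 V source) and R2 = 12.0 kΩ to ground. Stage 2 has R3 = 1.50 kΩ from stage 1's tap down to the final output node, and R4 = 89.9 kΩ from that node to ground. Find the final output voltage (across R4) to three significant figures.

V_out ≈ 1.99 V

Stage 2 presents R3+R4 = 91.40 kΩ as a load on stage 1's tap.
Stage 1's lower leg becomes R2‖(R3+R4) = 10.61 kΩ, so V_mid = 11.4 × 10.61/59.71 = 2.025 V.
Stage 2 is itself unloaded: V_out = V_mid × R4/(R3+R4) = 2.025 × 89.9/91.40 = 1.99 V.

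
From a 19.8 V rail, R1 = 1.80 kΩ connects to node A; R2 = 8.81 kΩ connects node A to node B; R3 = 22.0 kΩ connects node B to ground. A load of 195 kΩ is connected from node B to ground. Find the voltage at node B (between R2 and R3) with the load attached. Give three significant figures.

At node B, R3 is in parallel with the load: R3‖R_L = 19.77 kΩ.
Below node A the resistance is R2 + (R3‖R_L) = 28.58 kΩ, so V_A = 19.8 × 28.58/30.38 = 18.63 V.
Then V_B = V_A × (R3‖R_L)/(R2 + R3‖R_L) = 18.63 × 19.77/28.58 = 12.9 V.

V ≈ 12.9 V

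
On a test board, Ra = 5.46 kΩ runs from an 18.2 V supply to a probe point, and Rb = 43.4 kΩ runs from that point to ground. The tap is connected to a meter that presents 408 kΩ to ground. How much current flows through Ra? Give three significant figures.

I ≈ 0.407 mA

Rb‖R_L = 39.23 kΩ, so the source sees Ra + Rb‖R_L = 44.69 kΩ.
I = 18.2 V / 44.69 kΩ = 0.407 mA.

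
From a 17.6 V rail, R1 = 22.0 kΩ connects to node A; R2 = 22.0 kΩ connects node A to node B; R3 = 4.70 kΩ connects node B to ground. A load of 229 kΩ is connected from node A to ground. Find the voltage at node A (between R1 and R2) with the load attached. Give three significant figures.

V ≈ 9.17 V

Below node A the series string R2+R3 = 26.70 kΩ sits in parallel with the 229 kΩ load: 23.91 kΩ.
V_A = 17.6 × 23.91/(22.0 + 23.91) = 9.17 V.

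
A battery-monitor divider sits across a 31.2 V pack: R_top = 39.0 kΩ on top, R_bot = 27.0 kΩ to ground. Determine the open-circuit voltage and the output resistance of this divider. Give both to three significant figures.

V_th = 12.8 V, R_th = 16.0 kΩ

V_th is the open-circuit tap voltage: 31.2 × 27.0/(39.0 + 27.0) = 12.8 V.
With the supply zeroed, R_top and R_bot appear in parallel from the tap: R_th = R_top‖R_bot = (39.0 × 27.0)/66.00 = 16.0 kΩ.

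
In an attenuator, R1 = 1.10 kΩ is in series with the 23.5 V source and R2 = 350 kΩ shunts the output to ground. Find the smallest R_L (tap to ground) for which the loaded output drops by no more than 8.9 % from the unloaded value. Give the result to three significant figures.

R_L(min) ≈ 11.2 kΩ

Output resistance R_th = R1‖R2 = (1.10 × 350)/351.1 = 1.097 kΩ.
The fractional drop is R_th/(R_th + R_L); requiring this ≤ 0.0890 gives R_L ≥ R_th(1/0.0890 − 1) = 1.097 × 10.24 = 11.2 kΩ.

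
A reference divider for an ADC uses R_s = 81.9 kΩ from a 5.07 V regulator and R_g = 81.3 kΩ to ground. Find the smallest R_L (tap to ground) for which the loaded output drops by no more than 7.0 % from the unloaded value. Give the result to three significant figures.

R_L(min) ≈ 542 kΩ

Output resistance R_th = R_s‖R_g = (81.9 × 81.3)/163.2 = 40.80 kΩ.
The fractional drop is R_th/(R_th + R_L); requiring this ≤ 0.0700 gives R_L ≥ R_th(1/0.0700 − 1) = 40.80 × 13.29 = 542 kΩ.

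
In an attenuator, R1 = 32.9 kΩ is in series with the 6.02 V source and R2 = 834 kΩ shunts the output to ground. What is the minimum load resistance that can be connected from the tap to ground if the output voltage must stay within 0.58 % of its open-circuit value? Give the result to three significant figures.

Output resistance R_th = R1‖R2 = (32.9 × 834)/866.9 = 31.65 kΩ.
The fractional drop is R_th/(R_th + R_L); requiring this ≤ 0.00580 gives R_L ≥ R_th(1/0.00580 − 1) = 31.65 × 171.4 = 5.43 MΩ.

R_L(min) ≈ 5.43 MΩ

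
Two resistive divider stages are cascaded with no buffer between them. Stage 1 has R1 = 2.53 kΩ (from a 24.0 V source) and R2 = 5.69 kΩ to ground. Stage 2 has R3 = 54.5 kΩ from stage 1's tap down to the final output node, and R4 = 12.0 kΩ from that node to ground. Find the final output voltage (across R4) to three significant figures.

Stage 2 presents R3+R4 = 66.50 kΩ as a load on stage 1's tap.
Stage 1's lower leg becomes R2‖(R3+R4) = 5.242 kΩ, so V_mid = 24.0 × 5.242/7.772 = 16.19 V.
Stage 2 is itself unloaded: V_out = V_mid × R4/(R3+R4) = 16.19 × 12.0/66.50 = 2.92 V.

V_out ≈ 2.92 V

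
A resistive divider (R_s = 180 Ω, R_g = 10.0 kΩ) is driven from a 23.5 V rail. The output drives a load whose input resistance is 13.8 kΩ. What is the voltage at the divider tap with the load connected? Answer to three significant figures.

The load sits in parallel with R_g: R_g‖R_L = (10000 × 13800) / (10000 + 13800) = 5798 Ω.
V_out = 23.5 × 5798 / (180 + 5798) = 23.5 × 5798/5978 = 22.8 V.

V_out ≈ 22.8 V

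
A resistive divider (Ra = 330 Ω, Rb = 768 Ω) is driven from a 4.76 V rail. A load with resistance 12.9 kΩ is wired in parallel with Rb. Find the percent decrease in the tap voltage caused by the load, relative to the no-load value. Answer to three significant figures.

The divider's output (Thévenin) resistance is Ra‖Rb = 230.8 Ω.
Fractional drop under load = R_th/(R_th + R_L) = 230.8 / (230.8 + 12900) = 0.01758.
So the output falls by 1.76 %.

1.76 %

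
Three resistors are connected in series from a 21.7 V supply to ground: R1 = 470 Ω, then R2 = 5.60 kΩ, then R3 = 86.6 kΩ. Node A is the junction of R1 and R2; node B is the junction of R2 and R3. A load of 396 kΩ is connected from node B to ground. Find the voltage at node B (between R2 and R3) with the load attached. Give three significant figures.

V ≈ 20.0 V

At node B, R3 is in parallel with the load: R3‖R_L = 71060 Ω.
Below node A the resistance is R2 + (R3‖R_L) = 76660 Ω, so V_A = 21.7 × 76660/77130 = 21.57 V.
Then V_B = V_A × (R3‖R_L)/(R2 + R3‖R_L) = 21.57 × 71060/76660 = 20.0 V.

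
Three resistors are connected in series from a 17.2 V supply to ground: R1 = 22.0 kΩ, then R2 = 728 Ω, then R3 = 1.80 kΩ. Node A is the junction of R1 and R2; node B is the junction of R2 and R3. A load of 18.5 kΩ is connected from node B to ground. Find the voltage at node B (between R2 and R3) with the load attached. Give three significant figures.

At node B, R3 is in parallel with the load: R3‖R_L = 1640 Ω.
Below node A the resistance is R2 + (R3‖R_L) = 2368 Ω, so V_A = 17.2 × 2368/24370 = 1.672 V.
Then V_B = V_A × (R3‖R_L)/(R2 + R3‖R_L) = 1.672 × 1640/2368 = 1.16 V.

V ≈ 1.16 V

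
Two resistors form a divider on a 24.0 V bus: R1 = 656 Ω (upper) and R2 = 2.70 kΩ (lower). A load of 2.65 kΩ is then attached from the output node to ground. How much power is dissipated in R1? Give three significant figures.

P ≈ 95.1 mW

Total resistance from the source is R1 + (R2‖R_L) = 1993 Ω, so I = 24.0/1993 Ω = 12.04 mA.
P = I²·R1 = (12.04 mA)² × 656 Ω = 95.1 mW.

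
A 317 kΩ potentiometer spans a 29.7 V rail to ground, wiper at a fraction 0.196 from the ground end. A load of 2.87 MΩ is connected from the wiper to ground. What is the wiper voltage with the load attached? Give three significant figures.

V ≈ 5.72 V

The wiper splits the pot into (1−α)R = 254.9 kΩ above and αR = 62.13 kΩ below.
Lower section ‖ load = 60.82 kΩ.
V_wiper = 29.7 × 60.82/(254.9 + 60.82) = 5.72 V.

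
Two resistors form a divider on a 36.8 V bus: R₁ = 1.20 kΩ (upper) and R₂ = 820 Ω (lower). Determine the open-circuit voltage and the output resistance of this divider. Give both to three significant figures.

V_th = 14.9 V, R_th = 487 Ω

V_th is the open-circuit tap voltage: 36.8 × 820/(1200 + 820) = 14.9 V.
With the supply zeroed, R₁ and R₂ appear in parallel from the tap: R_th = R₁‖R₂ = (1200 × 820)/2020 = 487 Ω.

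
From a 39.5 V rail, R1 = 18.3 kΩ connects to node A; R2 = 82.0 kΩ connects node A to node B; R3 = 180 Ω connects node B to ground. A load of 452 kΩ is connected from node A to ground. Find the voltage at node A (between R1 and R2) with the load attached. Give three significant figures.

Below node A the series string R2+R3 = 82180 Ω sits in parallel with the 452000 Ω load: 69540 Ω.
V_A = 39.5 × 69540/(18300 + 69540) = 31.3 V.

V ≈ 31.3 V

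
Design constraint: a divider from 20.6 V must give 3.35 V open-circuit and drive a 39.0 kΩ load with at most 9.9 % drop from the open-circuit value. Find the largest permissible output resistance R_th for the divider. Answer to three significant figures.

R_th ≤ 4.29 kΩ

Loading drop = R_th/(R_th + R_L) ≤ 0.0990, so R_th ≤ R_L · ε/(1−ε) = 39.0 kΩ × 0.0990/0.9010 = 4.29 kΩ.
(Any R1, R2 with R2/(R1+R2) = 0.163 and R1‖R2 ≤ 4.29 kΩ will meet the spec.)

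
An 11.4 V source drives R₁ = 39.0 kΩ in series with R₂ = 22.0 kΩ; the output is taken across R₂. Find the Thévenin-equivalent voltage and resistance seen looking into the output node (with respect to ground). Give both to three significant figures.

V_th is the open-circuit tap voltage: 11.4 × 22.0/(39.0 + 22.0) = 4.11 V.
With the supply zeroed, R₁ and R₂ appear in parallel from the tap: R_th = R₁‖R₂ = (39.0 × 22.0)/61.00 = 14.1 kΩ.

V_th = 4.11 V, R_th = 14.1 kΩ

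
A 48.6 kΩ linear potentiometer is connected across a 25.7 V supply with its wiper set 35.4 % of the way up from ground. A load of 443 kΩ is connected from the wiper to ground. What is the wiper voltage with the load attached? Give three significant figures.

The wiper splits the pot into (1−α)R = 31.40 kΩ above and αR = 17.20 kΩ below.
Lower section ‖ load = 16.56 kΩ.
V_wiper = 25.7 × 16.56/(31.40 + 16.56) = 8.88 V.

V ≈ 8.88 V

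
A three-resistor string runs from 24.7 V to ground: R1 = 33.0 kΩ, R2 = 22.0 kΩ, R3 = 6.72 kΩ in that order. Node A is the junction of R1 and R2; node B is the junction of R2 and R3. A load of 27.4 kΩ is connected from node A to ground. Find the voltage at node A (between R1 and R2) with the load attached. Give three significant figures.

Below node A the series string R2+R3 = 28.72 kΩ sits in parallel with the 27.4 kΩ load: 14.02 kΩ.
V_A = 24.7 × 14.02/(33.0 + 14.02) = 7.37 V.

V ≈ 7.37 V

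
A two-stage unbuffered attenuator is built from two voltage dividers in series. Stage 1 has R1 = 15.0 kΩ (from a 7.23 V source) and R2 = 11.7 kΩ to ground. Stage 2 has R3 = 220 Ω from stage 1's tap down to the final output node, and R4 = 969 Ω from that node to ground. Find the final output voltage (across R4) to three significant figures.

Stage 2 presents R3+R4 = 1189 Ω as a load on stage 1's tap.
Stage 1's lower leg becomes R2‖(R3+R4) = 1079 Ω, so V_mid = 7.23 × 1079/16080 = 0.4853 V.
Stage 2 is itself unloaded: V_out = V_mid × R4/(R3+R4) = 0.4853 × 969/1189 = 0.396 V.

V_out ≈ 0.396 V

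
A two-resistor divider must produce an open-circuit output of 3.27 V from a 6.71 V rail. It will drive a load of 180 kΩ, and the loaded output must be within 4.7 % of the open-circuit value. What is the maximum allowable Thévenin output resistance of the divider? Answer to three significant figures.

R_th ≤ 8.88 kΩ

Loading drop = R_th/(R_th + R_L) ≤ 0.0470, so R_th ≤ R_L · ε/(1−ε) = 180 kΩ × 0.0470/0.9530 = 8.88 kΩ.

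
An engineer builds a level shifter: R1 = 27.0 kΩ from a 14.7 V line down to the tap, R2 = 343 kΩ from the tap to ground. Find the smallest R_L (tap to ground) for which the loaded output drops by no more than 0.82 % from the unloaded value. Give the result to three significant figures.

R_L(min) ≈ 3.03 MΩ

Output resistance R_th = R1‖R2 = (27.0 × 343)/370.0 = 25.03 kΩ.
The fractional drop is R_th/(R_th + R_L); requiring this ≤ 0.00820 gives R_L ≥ R_th(1/0.00820 − 1) = 25.03 × 121.0 = 3.03 MΩ.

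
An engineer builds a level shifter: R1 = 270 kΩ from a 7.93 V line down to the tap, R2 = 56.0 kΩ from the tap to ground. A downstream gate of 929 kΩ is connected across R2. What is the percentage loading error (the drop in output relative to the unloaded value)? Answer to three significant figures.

The divider's output (Thévenin) resistance is R1‖R2 = 46.38 kΩ.
Fractional drop under load = R_th/(R_th + R_L) = 46.38 / (46.38 + 929) = 0.04755.
So the output falls by 4.76 %.

4.76 %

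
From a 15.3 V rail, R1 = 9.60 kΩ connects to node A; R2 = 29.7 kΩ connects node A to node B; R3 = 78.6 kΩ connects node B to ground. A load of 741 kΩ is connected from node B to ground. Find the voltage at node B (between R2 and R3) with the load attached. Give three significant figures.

V ≈ 9.85 V

At node B, R3 is in parallel with the load: R3‖R_L = 71.06 kΩ.
Below node A the resistance is R2 + (R3‖R_L) = 100.8 kΩ, so V_A = 15.3 × 100.8/110.4 = 13.97 V.
Then V_B = V_A × (R3‖R_L)/(R2 + R3‖R_L) = 13.97 × 71.06/100.8 = 9.85 V.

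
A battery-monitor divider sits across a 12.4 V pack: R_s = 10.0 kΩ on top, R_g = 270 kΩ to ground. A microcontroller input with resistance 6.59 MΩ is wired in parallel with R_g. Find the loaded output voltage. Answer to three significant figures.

The load sits in parallel with R_g: R_g‖R_L = (270 × 6590) / (270 + 6590) = 259.4 kΩ.
V_out = 12.4 × 259.4 / (10.0 + 259.4) = 12.4 × 259.4/269.4 = 11.9 V.
(Unloaded it would have been 12.0 V.)

V_out ≈ 11.9 V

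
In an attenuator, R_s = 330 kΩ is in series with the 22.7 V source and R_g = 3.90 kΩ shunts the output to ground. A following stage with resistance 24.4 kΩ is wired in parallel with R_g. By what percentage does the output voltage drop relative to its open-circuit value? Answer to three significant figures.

Unloaded V = 22.7 × 3.90/333.9 = 0.26514 V.
Loaded: R_g‖R_L = 3.363 kΩ, giving V = 22.7 × 3.363/333.4 = 0.22897 V.
Drop = (0.26514 − 0.22897) / 0.26514 = 13.6 %.

13.6 %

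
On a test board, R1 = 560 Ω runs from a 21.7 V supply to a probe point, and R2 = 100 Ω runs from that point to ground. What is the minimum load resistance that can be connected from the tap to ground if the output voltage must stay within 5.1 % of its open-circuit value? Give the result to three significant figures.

R_L(min) ≈ 1.58 kΩ

Output resistance R_th = R1‖R2 = (560 × 100)/660.0 = 84.85 Ω.
The fractional drop is R_th/(R_th + R_L); requiring this ≤ 0.0510 gives R_L ≥ R_th(1/0.0510 − 1) = 84.85 × 18.61 = 1.58 kΩ.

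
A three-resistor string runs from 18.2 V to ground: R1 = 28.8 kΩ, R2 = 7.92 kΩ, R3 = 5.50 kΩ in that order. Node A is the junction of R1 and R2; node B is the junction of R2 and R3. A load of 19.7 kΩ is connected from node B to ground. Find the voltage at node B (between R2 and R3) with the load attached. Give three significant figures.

V ≈ 1.91 V

At node B, R3 is in parallel with the load: R3‖R_L = 4.300 kΩ.
Below node A the resistance is R2 + (R3‖R_L) = 12.22 kΩ, so V_A = 18.2 × 12.22/41.02 = 5.422 V.
Then V_B = V_A × (R3‖R_L)/(R2 + R3‖R_L) = 5.422 × 4.300/12.22 = 1.91 V.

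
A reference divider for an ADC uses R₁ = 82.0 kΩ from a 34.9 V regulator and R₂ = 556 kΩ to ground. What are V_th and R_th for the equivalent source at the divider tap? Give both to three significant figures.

V_th = 30.4 V, R_th = 71.5 kΩ

V_th is the open-circuit tap voltage: 34.9 × 556/(82.0 + 556) = 30.4 V.
With the supply zeroed, R₁ and R₂ appear in parallel from the tap: R_th = R₁‖R₂ = (82.0 × 556)/638.0 = 71.5 kΩ.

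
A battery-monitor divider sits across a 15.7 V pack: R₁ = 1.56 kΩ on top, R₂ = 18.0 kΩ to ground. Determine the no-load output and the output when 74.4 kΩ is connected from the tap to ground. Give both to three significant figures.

Open-circuit: V = 15.7 × 18.0/(1.56 + 18.0) = 14.4 V.
With the load, R₂ becomes R₂‖R_L = 14.49 kΩ, so V = 15.7 × 14.49/16.05 = 14.2 V.

Unloaded: 14.4 V; loaded: 14.2 V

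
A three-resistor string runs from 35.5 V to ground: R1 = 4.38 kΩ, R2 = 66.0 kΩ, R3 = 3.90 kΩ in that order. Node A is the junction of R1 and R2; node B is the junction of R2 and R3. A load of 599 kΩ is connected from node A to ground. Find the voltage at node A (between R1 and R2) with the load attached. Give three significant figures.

V ≈ 33.2 V

Below node A the series string R2+R3 = 69.90 kΩ sits in parallel with the 599 kΩ load: 62.60 kΩ.
V_A = 35.5 × 62.60/(4.38 + 62.60) = 33.2 V.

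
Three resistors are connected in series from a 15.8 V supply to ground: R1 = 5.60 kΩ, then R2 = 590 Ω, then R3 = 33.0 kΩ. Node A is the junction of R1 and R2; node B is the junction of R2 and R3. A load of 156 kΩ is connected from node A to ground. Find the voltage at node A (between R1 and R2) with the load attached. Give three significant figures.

V ≈ 13.1 V

Below node A the series string R2+R3 = 33590 Ω sits in parallel with the 156000 Ω load: 27640 Ω.
V_A = 15.8 × 27640/(5600 + 27640) = 13.1 V.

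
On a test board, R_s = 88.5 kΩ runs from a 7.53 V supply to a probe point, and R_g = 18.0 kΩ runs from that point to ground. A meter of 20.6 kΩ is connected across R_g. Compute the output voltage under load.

The load sits in parallel with R_g: R_g‖R_L = (18.0 × 20.6) / (18.0 + 20.6) = 9.606 kΩ.
V_out = 7.53 × 9.606 / (88.5 + 9.606) = 7.53 × 9.606/98.11 = 0.737 V.

V_out ≈ 0.737 V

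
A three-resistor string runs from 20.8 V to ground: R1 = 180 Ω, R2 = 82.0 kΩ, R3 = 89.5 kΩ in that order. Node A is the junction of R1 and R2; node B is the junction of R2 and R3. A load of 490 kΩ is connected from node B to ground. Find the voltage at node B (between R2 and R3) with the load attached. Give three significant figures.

V ≈ 9.97 V

At node B, R3 is in parallel with the load: R3‖R_L = 75680 Ω.
Below node A the resistance is R2 + (R3‖R_L) = 157700 Ω, so V_A = 20.8 × 157700/157900 = 20.78 V.
Then V_B = V_A × (R3‖R_L)/(R2 + R3‖R_L) = 20.78 × 75680/157700 = 9.97 V.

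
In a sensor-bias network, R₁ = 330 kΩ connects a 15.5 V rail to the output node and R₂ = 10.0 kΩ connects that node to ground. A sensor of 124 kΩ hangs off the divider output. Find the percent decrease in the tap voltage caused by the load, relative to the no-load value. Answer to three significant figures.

The divider's output (Thévenin) resistance is R₁‖R₂ = 9.706 kΩ.
Fractional drop under load = R_th/(R_th + R_L) = 9.706 / (9.706 + 124) = 0.07259.
So the output falls by 7.26 %.

7.26 %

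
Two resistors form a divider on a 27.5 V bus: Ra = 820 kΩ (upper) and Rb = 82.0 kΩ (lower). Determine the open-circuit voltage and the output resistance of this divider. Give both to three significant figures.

V_th is the open-circuit tap voltage: 27.5 × 82.0/(820 + 82.0) = 2.50 V.
With the supply zeroed, Ra and Rb appear in parallel from the tap: R_th = Ra‖Rb = (820 × 82.0)/902.0 = 74.5 kΩ.

V_th = 2.50 V, R_th = 74.5 kΩ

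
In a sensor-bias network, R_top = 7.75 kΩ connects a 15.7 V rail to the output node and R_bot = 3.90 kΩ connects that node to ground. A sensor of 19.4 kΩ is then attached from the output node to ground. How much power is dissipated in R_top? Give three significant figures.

P ≈ 15.8 mW

Total resistance from the source is R_top + (R_bot‖R_L) = 11.00 kΩ, so I = 15.7/11.00 kΩ = 1.428 mA.
P = I²·R_top = (1.428 mA)² × 7.75 kΩ = 15.8 mW.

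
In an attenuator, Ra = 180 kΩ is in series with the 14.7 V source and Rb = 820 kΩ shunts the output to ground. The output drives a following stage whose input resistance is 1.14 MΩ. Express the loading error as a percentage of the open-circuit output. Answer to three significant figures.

The divider's output (Thévenin) resistance is Ra‖Rb = 147.6 kΩ.
Fractional drop under load = R_th/(R_th + R_L) = 147.6 / (147.6 + 1140) = 0.1146.
So the output falls by 11.5 %.

11.5 %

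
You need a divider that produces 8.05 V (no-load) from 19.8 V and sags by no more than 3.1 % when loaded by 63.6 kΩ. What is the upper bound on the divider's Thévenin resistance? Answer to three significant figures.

Loading drop = R_th/(R_th + R_L) ≤ 0.0310, so R_th ≤ R_L · ε/(1−ε) = 63.6 kΩ × 0.0310/0.9690 = 2.03 kΩ.

R_th ≤ 2.03 kΩ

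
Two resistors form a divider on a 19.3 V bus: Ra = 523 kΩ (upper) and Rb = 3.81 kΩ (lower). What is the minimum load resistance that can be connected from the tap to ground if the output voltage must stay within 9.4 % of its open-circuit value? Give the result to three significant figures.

Output resistance R_th = Ra‖Rb = (523 × 3.81)/526.8 = 3.782 kΩ.
The fractional drop is R_th/(R_th + R_L); requiring this ≤ 0.0940 gives R_L ≥ R_th(1/0.0940 − 1) = 3.782 × 9.638 = 36.5 kΩ.

R_L(min) ≈ 36.5 kΩ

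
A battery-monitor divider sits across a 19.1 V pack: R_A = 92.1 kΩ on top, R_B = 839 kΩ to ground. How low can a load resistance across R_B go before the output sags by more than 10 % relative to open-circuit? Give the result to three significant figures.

R_L(min) ≈ 747 kΩ

Output resistance R_th = R_A‖R_B = (92.1 × 839)/931.1 = 82.99 kΩ.
The fractional drop is R_th/(R_th + R_L); requiring this ≤ 0.100 gives R_L ≥ R_th(1/0.100 − 1) = 82.99 × 9.000 = 747 kΩ.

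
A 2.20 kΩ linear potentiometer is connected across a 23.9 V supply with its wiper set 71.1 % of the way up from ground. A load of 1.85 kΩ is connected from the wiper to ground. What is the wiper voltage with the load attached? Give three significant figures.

V ≈ 13.7 V

The wiper splits the pot into (1−α)R = 635.8 Ω above and αR = 1564 Ω below.
Lower section ‖ load = 847.6 Ω.
V_wiper = 23.9 × 847.6/(635.8 + 847.6) = 13.7 V.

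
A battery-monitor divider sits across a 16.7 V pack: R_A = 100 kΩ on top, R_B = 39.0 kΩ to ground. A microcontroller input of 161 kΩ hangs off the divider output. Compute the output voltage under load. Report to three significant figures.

V_out ≈ 3.99 V

The load sits in parallel with R_B: R_B‖R_L = (39.0 × 161) / (39.0 + 161) = 31.39 kΩ.
V_out = 16.7 × 31.39 / (100 + 31.39) = 16.7 × 31.39/131.4 = 3.99 V.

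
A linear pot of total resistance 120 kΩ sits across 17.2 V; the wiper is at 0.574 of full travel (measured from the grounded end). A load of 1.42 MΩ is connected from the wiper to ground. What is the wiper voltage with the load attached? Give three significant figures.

The wiper splits the pot into (1−α)R = 51.12 kΩ above and αR = 68.88 kΩ below.
Lower section ‖ load = 65.69 kΩ.
V_wiper = 17.2 × 65.69/(51.12 + 65.69) = 9.67 V.

V ≈ 9.67 V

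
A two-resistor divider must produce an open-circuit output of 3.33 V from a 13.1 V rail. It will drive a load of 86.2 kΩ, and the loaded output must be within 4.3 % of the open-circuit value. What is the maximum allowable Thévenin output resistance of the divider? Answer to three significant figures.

Loading drop = R_th/(R_th + R_L) ≤ 0.0430, so R_th ≤ R_L · ε/(1−ε) = 86.2 kΩ × 0.0430/0.9570 = 3.87 kΩ.
(Any R1, R2 with R2/(R1+R2) = 0.254 and R1‖R2 ≤ 3.87 kΩ will meet the spec.)

R_th ≤ 3.87 kΩ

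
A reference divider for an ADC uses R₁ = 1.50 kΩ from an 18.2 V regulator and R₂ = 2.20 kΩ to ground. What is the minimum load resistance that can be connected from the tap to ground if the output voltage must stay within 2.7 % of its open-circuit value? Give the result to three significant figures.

Output resistance R_th = R₁‖R₂ = (1500 × 2200)/3700 = 891.9 Ω.
The fractional drop is R_th/(R_th + R_L); requiring this ≤ 0.0270 gives R_L ≥ R_th(1/0.0270 − 1) = 891.9 × 36.04 = 32.1 kΩ.

R_L(min) ≈ 32.1 kΩ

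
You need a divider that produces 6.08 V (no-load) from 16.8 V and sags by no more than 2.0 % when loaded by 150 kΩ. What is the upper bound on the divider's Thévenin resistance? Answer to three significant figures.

Loading drop = R_th/(R_th + R_L) ≤ 0.0200, so R_th ≤ R_L · ε/(1−ε) = 150 kΩ × 0.0200/0.9800 = 3.06 kΩ.

R_th ≤ 3.06 kΩ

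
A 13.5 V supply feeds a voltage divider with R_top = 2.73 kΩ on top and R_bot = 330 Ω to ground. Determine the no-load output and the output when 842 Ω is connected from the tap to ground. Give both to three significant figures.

Unloaded: 1.46 V; loaded: 1.08 V

Open-circuit: V = 13.5 × 330/(2730 + 330) = 1.46 V.
With the load, R_bot becomes R_bot‖R_L = 237.1 Ω, so V = 13.5 × 237.1/2967 = 1.08 V.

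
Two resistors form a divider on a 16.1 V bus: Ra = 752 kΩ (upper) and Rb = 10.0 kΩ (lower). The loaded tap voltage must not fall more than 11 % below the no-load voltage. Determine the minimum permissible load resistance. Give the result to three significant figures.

Output resistance R_th = Ra‖Rb = (752 × 10.0)/762.0 = 9.869 kΩ.
The fractional drop is R_th/(R_th + R_L); requiring this ≤ 0.110 gives R_L ≥ R_th(1/0.110 − 1) = 9.869 × 8.091 = 79.8 kΩ.

R_L(min) ≈ 79.8 kΩ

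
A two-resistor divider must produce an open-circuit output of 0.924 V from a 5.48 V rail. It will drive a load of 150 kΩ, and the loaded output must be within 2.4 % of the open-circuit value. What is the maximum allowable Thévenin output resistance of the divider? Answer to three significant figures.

R_th ≤ 3.69 kΩ

Loading drop = R_th/(R_th + R_L) ≤ 0.0240, so R_th ≤ R_L · ε/(1−ε) = 150 kΩ × 0.0240/0.9760 = 3.69 kΩ.
(Any R1, R2 with R2/(R1+R2) = 0.169 and R1‖R2 ≤ 3.69 kΩ will meet the spec.)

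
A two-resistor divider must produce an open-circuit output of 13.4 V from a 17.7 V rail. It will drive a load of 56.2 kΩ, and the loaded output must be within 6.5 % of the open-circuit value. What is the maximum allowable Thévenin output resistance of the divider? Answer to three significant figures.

R_th ≤ 3.91 kΩ

Loading drop = R_th/(R_th + R_L) ≤ 0.0650, so R_th ≤ R_L · ε/(1−ε) = 56.2 kΩ × 0.0650/0.9350 = 3.91 kΩ.
(Any R1, R2 with R2/(R1+R2) = 0.757 and R1‖R2 ≤ 3.91 kΩ will meet the spec.)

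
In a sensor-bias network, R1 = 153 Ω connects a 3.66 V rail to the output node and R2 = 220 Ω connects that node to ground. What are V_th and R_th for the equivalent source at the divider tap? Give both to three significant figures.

V_th = 2.16 V, R_th = 90.2 Ω

V_th is the open-circuit tap voltage: 3.66 × 220/(153 + 220) = 2.16 V.
With the supply zeroed, R1 and R2 appear in parallel from the tap: R_th = R1‖R2 = (153 × 220)/373.0 = 90.2 Ω.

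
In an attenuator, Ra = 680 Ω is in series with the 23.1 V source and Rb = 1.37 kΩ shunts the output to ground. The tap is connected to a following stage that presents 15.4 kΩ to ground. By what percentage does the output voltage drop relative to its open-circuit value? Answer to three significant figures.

The divider's output (Thévenin) resistance is Ra‖Rb = 454.4 Ω.
Fractional drop under load = R_th/(R_th + R_L) = 454.4 / (454.4 + 15400) = 0.02866.
So the output falls by 2.87 %.

2.87 %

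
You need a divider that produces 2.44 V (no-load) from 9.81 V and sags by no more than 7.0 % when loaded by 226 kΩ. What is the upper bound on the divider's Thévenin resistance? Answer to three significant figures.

Loading drop = R_th/(R_th + R_L) ≤ 0.0700, so R_th ≤ R_L · ε/(1−ε) = 226 kΩ × 0.0700/0.9300 = 17.0 kΩ.

R_th ≤ 17.0 kΩ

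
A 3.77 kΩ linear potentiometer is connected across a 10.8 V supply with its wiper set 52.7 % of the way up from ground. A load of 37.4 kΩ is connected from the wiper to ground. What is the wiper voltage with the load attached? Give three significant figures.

V ≈ 5.55 V

The wiper splits the pot into (1−α)R = 1.783 kΩ above and αR = 1.987 kΩ below.
Lower section ‖ load = 1.887 kΩ.
V_wiper = 10.8 × 1.887/(1.783 + 1.887) = 5.55 V.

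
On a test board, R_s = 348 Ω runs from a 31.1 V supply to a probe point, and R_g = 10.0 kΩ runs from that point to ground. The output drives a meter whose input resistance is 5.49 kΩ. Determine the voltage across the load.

V_out ≈ 28.3 V

The load sits in parallel with R_g: R_g‖R_L = (10000 × 5490) / (10000 + 5490) = 3544 Ω.
V_out = 31.1 × 3544 / (348 + 3544) = 31.1 × 3544/3892 = 28.3 V.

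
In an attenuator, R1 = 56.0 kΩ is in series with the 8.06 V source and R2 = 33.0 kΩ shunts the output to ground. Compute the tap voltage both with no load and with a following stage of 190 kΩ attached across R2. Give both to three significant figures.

Open-circuit: V = 8.06 × 33.0/(56.0 + 33.0) = 2.99 V.
With the load, R2 becomes R2‖R_L = 28.12 kΩ, so V = 8.06 × 28.12/84.12 = 2.69 V.

Unloaded: 2.99 V; loaded: 2.69 V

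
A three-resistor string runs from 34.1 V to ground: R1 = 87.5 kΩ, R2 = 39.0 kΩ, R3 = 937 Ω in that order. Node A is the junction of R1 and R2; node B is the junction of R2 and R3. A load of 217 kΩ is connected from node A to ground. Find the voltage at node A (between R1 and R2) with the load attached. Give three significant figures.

V ≈ 9.49 V

Below node A the series string R2+R3 = 39940 Ω sits in parallel with the 217000 Ω load: 33730 Ω.
V_A = 34.1 × 33730/(87500 + 33730) = 9.49 V.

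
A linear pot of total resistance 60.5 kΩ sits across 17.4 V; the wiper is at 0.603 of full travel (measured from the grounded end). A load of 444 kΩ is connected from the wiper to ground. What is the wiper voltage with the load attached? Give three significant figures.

V ≈ 10.2 V

The wiper splits the pot into (1−α)R = 24.02 kΩ above and αR = 36.48 kΩ below.
Lower section ‖ load = 33.71 kΩ.
V_wiper = 17.4 × 33.71/(24.02 + 33.71) = 10.2 V.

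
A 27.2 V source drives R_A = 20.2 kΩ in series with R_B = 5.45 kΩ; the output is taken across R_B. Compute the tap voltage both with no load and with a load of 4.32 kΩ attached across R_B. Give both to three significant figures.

Unloaded: 5.78 V; loaded: 2.90 V

Open-circuit: V = 27.2 × 5.45/(20.2 + 5.45) = 5.78 V.
With the load, R_B becomes R_B‖R_L = 2.410 kΩ, so V = 27.2 × 2.410/22.61 = 2.90 V.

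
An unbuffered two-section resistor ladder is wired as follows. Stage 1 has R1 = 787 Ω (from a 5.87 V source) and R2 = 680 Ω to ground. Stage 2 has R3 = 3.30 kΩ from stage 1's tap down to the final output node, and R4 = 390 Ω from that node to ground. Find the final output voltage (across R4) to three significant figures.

V_out ≈ 0.262 V

Stage 2 presents R3+R4 = 3690 Ω as a load on stage 1's tap.
Stage 1's lower leg becomes R2‖(R3+R4) = 574.2 Ω, so V_mid = 5.87 × 574.2/1361 = 2.476 V.
Stage 2 is itself unloaded: V_out = V_mid × R4/(R3+R4) = 2.476 × 390/3690 = 0.262 V.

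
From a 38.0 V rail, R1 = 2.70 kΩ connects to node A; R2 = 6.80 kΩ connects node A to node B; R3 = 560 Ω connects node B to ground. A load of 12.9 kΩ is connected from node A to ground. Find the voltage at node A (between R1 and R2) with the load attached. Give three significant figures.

V ≈ 24.1 V

Below node A the series string R2+R3 = 7360 Ω sits in parallel with the 12900 Ω load: 4686 Ω.
V_A = 38.0 × 4686/(2700 + 4686) = 24.1 V.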